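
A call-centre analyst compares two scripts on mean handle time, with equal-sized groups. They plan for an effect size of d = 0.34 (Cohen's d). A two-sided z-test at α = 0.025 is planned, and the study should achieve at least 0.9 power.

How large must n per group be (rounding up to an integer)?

n = 215 per group

For power 0.9 need Φ(δ − z_{0.0125}) = 0.9, so δ = z_{0.0125} + z_{0.10} = 2.241 + 1.282 = 3.523.
(For δ > 0 the lower-tail rejection region contributes negligibly to power, so the one-term inversion is standard.)
δ = d·√(n/2) ⇒ n = 2(δ/d)² = 2 × (3.523 / 0.34)² = 214.73.
Round up to the next whole unit.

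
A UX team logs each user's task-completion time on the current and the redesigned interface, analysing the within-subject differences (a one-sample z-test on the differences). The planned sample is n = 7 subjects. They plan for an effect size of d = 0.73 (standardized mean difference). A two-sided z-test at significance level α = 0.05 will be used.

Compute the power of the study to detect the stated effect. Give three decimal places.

Noncentrality parameter: λ = d·√n = 0.73 × √7 = 1.9314
Two-sided α = 0.05 → critical value z_{0.025} = 1.960.
Power = Φ(λ − 1.960) + Φ(−λ − 1.960) = Φ(-0.029) + Φ(-3.891) = 0.4886 + 0.0000 = 0.4887.

Power ≈ 0.489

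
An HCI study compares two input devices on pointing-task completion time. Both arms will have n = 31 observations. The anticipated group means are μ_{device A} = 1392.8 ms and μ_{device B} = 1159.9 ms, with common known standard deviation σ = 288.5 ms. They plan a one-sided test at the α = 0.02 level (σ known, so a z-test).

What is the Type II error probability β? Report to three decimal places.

Standardized effect: d = |μ_{device A} − μ_{device B}| / σ = |1392.8 − 1159.9| / 288.5 = 0.8073
Noncentrality parameter: δ = d·√(n/2) = 0.8073 × √(31/2) = 3.1783
Critical value for a one-sided test at α = 0.02: z_α = 2.054.
Power = P(Z > 2.054 − δ) = Φ(1.125) = 0.8696.
Type II error: β = 1 − power = 1 − 0.8696 = 0.1304.

β ≈ 0.130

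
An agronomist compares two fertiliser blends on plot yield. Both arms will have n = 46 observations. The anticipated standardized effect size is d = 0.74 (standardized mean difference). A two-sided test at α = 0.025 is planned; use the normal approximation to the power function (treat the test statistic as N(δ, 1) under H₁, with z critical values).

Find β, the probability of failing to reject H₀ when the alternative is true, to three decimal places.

β ≈ 0.096

Noncentrality parameter: δ = d·√(n/2) = 0.74 × √(46/2) = 3.5489
Two-sided α = 0.025 → critical value z_{0.0125} = 2.241.
Power = Φ(δ − 2.241) + Φ(−δ − 2.241) = Φ(1.308) + Φ(-5.790) = 0.9045 + 0.0000 = 0.9045.
Type II error: β = 1 − power = 1 − 0.9045 = 0.0955.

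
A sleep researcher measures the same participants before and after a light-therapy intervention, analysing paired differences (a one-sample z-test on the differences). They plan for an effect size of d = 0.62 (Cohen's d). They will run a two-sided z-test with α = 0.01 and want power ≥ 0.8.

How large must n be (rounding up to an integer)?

n = 31

Set Φ(δ − 2.576) = 0.8; then δ − 2.576 = Φ⁻¹(0.8) = 0.842, giving δ = 3.417.
(For δ > 0 the lower-tail rejection region contributes negligibly to power, so the one-term inversion is standard.)
δ = d·√n ⇒ n = (δ/d)² = (3.417 / 0.62)² = 30.38.
Round up to the next whole unit.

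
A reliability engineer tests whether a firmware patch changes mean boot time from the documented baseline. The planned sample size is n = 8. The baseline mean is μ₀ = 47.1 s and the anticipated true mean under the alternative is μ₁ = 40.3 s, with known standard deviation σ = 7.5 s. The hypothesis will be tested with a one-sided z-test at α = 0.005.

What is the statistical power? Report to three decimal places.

Power ≈ 0.495

Standardized effect: d = |μ₁ − μ₀| / σ = |40.3 − 47.1| / 7.5 = 0.9067
Noncentrality parameter: δ = d·√n = 0.9067 × √8 = 2.5644
Critical value for a one-sided test at α = 0.005: z_α = 2.576.
Power = P(Z > 2.576 − δ) = Φ(-0.011) = 0.4955.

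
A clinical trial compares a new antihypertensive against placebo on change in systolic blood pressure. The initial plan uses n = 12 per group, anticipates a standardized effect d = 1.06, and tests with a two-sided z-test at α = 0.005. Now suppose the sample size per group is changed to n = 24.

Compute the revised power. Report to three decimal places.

With n = 24 per group: δ = d·√(n/2) = 1.06 × √(24/2) = 3.6719. Critical value z_{0.0025} = 2.807.
Revised power = Φ(δ − 2.807) + Φ(−δ − 2.807) = Φ(0.865) + Φ(-6.479) = 0.8065 + 0.0000 = 0.8065.

Power ≈ 0.806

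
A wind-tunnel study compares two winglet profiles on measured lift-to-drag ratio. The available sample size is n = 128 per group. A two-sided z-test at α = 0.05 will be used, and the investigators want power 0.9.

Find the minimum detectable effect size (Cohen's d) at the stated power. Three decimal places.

d ≈ 0.405

Need Φ(δ − 1.960) = 0.9, so δ = 1.960 + 1.282 = 3.242.
(The second rejection-region term Φ(−δ − z_{α/2}) is negligible and dropped.)
δ = d·√(n/2) ⇒ d = δ/√(n/2) = 3.242/√(128/2) = 0.4052.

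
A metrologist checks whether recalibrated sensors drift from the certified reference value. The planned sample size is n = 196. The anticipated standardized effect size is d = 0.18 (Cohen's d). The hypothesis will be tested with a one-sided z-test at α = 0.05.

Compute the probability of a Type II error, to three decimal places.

Noncentrality parameter: δ = d·√n = 0.18 × √196 = 2.5200
One-sided α = 0.05 → critical value z_{0.05} = 1.645.
Power = P(Z > 1.645 − δ) = Φ(0.875) = 0.8093.
Type II error: β = 1 − power = 1 − 0.8093 = 0.1907.

β ≈ 0.191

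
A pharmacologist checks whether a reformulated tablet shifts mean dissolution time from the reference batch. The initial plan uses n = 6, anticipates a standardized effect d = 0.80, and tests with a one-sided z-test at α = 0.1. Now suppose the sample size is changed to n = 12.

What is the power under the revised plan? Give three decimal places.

With n = 12: δ = d·√n = 0.80 × √12 = 2.7713. Critical value z_{0.1} = 1.282.
Revised power = P(Z > 1.282 − δ) = Φ(1.490) = 0.9319.

Power ≈ 0.932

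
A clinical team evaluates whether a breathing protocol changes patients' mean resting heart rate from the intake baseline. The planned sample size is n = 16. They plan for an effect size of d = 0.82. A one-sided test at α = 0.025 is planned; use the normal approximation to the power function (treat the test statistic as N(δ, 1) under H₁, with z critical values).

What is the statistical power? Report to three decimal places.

Power ≈ 0.907

Noncentrality parameter: δ = d·√n = 0.82 × √16 = 3.2800
Critical value for a one-sided test at α = 0.025: z_α = 1.960.
Power = P(Z > 1.960 − δ) = Φ(1.320) = 0.9066.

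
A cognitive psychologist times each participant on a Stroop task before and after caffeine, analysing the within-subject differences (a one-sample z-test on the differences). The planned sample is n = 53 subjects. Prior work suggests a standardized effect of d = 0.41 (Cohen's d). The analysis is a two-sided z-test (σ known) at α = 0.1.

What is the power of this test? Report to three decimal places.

Power ≈ 0.910

Noncentrality parameter: δ = d·√n = 0.41 × √53 = 2.9848
Critical value for a two-sided test at α = 0.1: z_{α/2} = 1.645.
Power = Φ(δ − 1.645) + Φ(−δ − 1.645) = Φ(1.340) + Φ(-4.630) = 0.9099 + 0.0000 = 0.9099.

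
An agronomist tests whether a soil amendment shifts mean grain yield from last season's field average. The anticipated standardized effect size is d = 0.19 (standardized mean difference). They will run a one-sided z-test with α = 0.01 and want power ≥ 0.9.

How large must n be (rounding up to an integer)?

n = 361

For power 0.9 need Φ(δ − z_{0.01}) = 0.9, so δ = z_{0.01} + z_{0.10} = 2.326 + 1.282 = 3.608.
δ = d·√n ⇒ n = (δ/d)² = (3.608 / 0.19)² = 360.58.
Rounding up, n = 361.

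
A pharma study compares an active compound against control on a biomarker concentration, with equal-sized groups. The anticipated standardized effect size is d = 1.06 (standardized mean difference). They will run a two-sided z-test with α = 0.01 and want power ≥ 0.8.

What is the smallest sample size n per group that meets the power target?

n = 21 per group

For power 0.8 need Φ(δ − z_{0.005}) = 0.8, so δ = z_{0.005} + z_{0.20} = 2.576 + 0.842 = 3.417.
(For δ > 0 the lower-tail rejection region contributes negligibly to power, so the one-term inversion is standard.)
δ = d·√(n/2) ⇒ n = 2(δ/d)² = 2 × (3.417 / 1.06)² = 20.79.
Rounding up, n = 21 per group.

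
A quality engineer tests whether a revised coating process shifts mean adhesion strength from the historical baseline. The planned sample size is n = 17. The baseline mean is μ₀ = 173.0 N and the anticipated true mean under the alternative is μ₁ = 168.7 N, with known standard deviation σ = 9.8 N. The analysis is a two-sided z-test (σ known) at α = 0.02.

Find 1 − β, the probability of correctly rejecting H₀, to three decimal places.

Power ≈ 0.303

Standardized effect: d = |μ₁ − μ₀| / σ = |168.7 − 173.0| / 9.8 = 0.4388
Noncentrality parameter: δ = d·√n = 0.4388 × √17 = 1.8091
Two-sided α = 0.02 → critical value z_{0.01} = 2.326.
Power = Φ(δ − 2.326) + Φ(−δ − 2.326) = Φ(-0.517) + Φ(-4.135) = 0.3025 + 0.0000 = 0.3025.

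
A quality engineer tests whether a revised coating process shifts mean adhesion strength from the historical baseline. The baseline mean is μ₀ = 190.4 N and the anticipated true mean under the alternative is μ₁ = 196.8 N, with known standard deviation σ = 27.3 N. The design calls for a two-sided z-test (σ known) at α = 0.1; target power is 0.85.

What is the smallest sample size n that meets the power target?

n = 131

Standardized effect: d = |μ₁ − μ₀| / σ = |196.8 − 190.4| / 27.3 = 0.2344
For power 0.85 need Φ(δ − z_{0.05}) = 0.85, so δ = z_{0.05} + z_{0.15} = 1.645 + 1.036 = 2.681.
(For δ > 0 the lower-tail rejection region contributes negligibly to power, so the one-term inversion is standard.)
δ = d·√n ⇒ n = (δ/d)² = (2.681 / 0.2344)² = 130.81.
Rounding up, n = 131.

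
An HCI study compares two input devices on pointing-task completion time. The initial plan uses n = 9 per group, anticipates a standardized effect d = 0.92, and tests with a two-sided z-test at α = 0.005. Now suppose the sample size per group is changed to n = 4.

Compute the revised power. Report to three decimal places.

Power ≈ 0.066

With n = 4 per group: δ = d·√(n/2) = 0.92 × √(4/2) = 1.3011. Critical value z_{0.0025} = 2.807.
Revised power = Φ(δ − 2.807) + Φ(−δ − 2.807) = Φ(-1.506) + Φ(-4.108) = 0.0660 + 0.0000 = 0.0661.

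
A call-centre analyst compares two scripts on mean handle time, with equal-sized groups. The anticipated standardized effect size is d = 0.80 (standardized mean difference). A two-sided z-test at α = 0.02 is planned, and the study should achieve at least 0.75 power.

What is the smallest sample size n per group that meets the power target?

Set Φ(δ − 2.326) = 0.75; then δ − 2.326 = Φ⁻¹(0.75) = 0.674, giving δ = 3.001.
(Ignoring the negligible lower-tail rejection probability gives the usual closed-form inversion.)
δ = d·√(n/2) ⇒ n = 2(δ/d)² = 2 × (3.001 / 0.80)² = 28.14.
Rounding up, n = 29 per group.

n = 29 per group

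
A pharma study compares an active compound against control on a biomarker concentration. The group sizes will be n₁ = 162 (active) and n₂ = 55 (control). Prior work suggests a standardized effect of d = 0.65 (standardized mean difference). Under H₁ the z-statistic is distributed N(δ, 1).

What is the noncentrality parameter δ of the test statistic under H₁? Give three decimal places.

δ = d / √(1/n₁ + 1/n₂) = 0.65 / √(1/162 + 1/55) = 4.1651

δ ≈ 4.165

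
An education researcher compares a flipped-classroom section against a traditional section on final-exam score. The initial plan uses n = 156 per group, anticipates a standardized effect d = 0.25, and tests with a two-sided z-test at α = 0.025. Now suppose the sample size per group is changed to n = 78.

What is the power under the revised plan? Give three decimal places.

Power ≈ 0.248

With n = 78 per group: δ = d·√(n/2) = 0.25 × √(78/2) = 1.5612. Critical value z_{0.0125} = 2.241.
Revised power = Φ(δ − 2.241) + Φ(−δ − 2.241) = Φ(-0.680) + Φ(-3.803) = 0.2482 + 0.0001 = 0.2483.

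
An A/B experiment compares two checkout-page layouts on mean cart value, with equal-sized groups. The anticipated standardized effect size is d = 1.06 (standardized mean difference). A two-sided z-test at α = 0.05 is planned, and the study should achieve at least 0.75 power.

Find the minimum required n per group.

For power 0.75 need Φ(δ − z_{0.025}) = 0.75, so δ = z_{0.025} + z_{0.25} = 1.960 + 0.674 = 2.634.
(For δ > 0 the lower-tail rejection region contributes negligibly to power, so the one-term inversion is standard.)
δ = d·√(n/2) ⇒ n = 2(δ/d)² = 2 × (2.634 / 1.06)² = 12.35.
Rounding up, n = 13 per group.

n = 13 per group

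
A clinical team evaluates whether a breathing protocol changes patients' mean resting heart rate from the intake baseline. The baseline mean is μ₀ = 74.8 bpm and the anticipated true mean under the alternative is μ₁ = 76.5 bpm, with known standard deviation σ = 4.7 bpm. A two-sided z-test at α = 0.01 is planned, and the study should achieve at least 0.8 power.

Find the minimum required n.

n = 90

Standardized effect: d = |μ₁ − μ₀| / σ = |76.5 − 74.8| / 4.7 = 0.3617
Set Φ(δ − 2.576) = 0.8; then δ − 2.576 = Φ⁻¹(0.8) = 0.842, giving δ = 3.417.
(For δ > 0 the lower-tail rejection region contributes negligibly to power, so the one-term inversion is standard.)
δ = d·√n ⇒ n = (δ/d)² = (3.417 / 0.3617)² = 89.27.
Rounding up, n = 90.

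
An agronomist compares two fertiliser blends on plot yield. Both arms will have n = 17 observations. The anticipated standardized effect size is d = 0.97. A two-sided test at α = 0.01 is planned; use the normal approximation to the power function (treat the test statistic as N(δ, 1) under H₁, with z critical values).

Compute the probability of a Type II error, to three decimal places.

β ≈ 0.400

Noncentrality parameter: δ = d·√(n/2) = 0.97 × √(17/2) = 2.8280
Critical value for a two-sided test at α = 0.01: z_{α/2} = 2.576.
Power = Φ(δ − 2.576) + Φ(−δ − 2.576) = Φ(0.252) + Φ(-5.404) = 0.5995 + 0.0000 = 0.5995.
Type II error: β = 1 − power = 1 − 0.5995 = 0.4005.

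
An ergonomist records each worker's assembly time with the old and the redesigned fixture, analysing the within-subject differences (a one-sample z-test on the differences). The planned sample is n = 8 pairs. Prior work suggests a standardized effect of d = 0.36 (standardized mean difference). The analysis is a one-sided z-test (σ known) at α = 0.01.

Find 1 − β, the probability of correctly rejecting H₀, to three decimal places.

Power ≈ 0.095

Noncentrality parameter: δ = d·√n = 0.36 × √8 = 1.0182
Critical value for a one-sided test at α = 0.01: z_α = 2.326.
Power = P(Z > 2.326 − δ) = Φ(-1.308) = 0.0954.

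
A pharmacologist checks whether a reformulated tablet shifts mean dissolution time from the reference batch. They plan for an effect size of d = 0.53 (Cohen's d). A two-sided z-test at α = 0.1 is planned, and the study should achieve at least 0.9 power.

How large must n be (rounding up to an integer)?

n = 31

For power 0.9 need Φ(δ − z_{0.05}) = 0.9, so δ = z_{0.05} + z_{0.10} = 1.645 + 1.282 = 2.926.
(For δ > 0 the lower-tail rejection region contributes negligibly to power, so the one-term inversion is standard.)
δ = d·√n ⇒ n = (δ/d)² = (2.926 / 0.53)² = 30.49.
Rounding up, n = 31.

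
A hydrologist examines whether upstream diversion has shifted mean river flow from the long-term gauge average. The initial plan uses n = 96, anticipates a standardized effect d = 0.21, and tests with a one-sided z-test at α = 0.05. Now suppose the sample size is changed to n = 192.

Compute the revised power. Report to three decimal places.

With n = 192: δ = d·√n = 0.21 × √192 = 2.9098. Critical value z_{0.05} = 1.645.
Revised power = P(Z > 1.645 − δ) = Φ(1.265) = 0.8971.

Power ≈ 0.897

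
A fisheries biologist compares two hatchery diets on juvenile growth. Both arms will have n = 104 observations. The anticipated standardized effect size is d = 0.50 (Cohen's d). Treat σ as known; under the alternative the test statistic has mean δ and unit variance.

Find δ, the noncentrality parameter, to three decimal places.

δ ≈ 3.606

δ = d·√(n/2) = 0.50 × √(104/2) = 3.6056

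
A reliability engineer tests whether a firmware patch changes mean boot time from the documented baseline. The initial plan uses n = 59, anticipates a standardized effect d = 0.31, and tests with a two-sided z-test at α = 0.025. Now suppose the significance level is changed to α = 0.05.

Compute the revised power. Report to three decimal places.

Power ≈ 0.663

δ = d·√n = 0.31 × √59 = 2.3812 (unchanged). New critical value: z_{0.025} = 1.960.
Revised power = Φ(δ − 1.960) + Φ(−δ − 1.960) = Φ(0.421) + Φ(-4.341) = 0.6632 + 0.0000 = 0.6632.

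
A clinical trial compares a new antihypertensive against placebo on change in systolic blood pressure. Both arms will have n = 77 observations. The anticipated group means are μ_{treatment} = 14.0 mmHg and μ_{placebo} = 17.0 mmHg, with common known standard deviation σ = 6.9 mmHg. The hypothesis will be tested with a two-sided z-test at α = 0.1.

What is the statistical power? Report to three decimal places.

Standardized effect: d = |μ_{treatment} − μ_{placebo}| / σ = |14.0 − 17.0| / 6.9 = 0.4348
Noncentrality parameter: δ = d·√(n/2) = 0.4348 × √(77/2) = 2.6978
Two-sided α = 0.1 → critical value z_{0.05} = 1.645.
Power = Φ(δ − 1.645) + Φ(−δ − 1.645) = Φ(1.053) + Φ(-4.343) = 0.8538 + 0.0000 = 0.8538.

Power ≈ 0.854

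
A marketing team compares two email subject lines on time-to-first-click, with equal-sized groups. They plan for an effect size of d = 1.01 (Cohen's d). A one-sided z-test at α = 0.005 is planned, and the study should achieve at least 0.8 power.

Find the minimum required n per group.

For power 0.8 need Φ(δ − z_{0.005}) = 0.8, so δ = z_{0.005} + z_{0.20} = 2.576 + 0.842 = 3.417.
δ = d·√(n/2) ⇒ n = 2(δ/d)² = 2 × (3.417 / 1.01)² = 22.90.
Round up to the next whole unit.

n = 23 per group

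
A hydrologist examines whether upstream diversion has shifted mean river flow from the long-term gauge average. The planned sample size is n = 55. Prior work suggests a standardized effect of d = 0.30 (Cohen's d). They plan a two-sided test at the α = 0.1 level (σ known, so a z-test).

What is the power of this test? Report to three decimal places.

Power ≈ 0.719

Noncentrality parameter: δ = d·√n = 0.30 × √55 = 2.2249
Two-sided α = 0.1 → critical value z_{0.05} = 1.645.
Power = Φ(δ − 1.645) + Φ(−δ − 1.645) = Φ(0.580) + Φ(-3.870) = 0.7190 + 0.0001 = 0.7191.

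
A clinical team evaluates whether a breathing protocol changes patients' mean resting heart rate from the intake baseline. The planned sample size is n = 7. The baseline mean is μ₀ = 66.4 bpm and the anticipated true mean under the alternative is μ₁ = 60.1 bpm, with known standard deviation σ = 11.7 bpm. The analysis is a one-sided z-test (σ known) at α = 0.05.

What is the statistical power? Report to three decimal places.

Standardized effect: d = |μ₁ − μ₀| / σ = |60.1 − 66.4| / 11.7 = 0.5385
Noncentrality parameter: δ = d·√n = 0.5385 × √7 = 1.4246
One-sided α = 0.05 → critical value z_{0.05} = 1.645.
Power = P(Z > 1.645 − δ) = Φ(-0.220) = 0.4129.

Power ≈ 0.413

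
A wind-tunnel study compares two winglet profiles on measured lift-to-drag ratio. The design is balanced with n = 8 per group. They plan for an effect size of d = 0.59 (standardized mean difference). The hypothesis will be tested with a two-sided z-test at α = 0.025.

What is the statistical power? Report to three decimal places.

Power ≈ 0.145

Noncentrality parameter: δ = d·√(n/2) = 0.59 × √(8/2) = 1.1800
Two-sided α = 0.025 → critical value z_{0.0125} = 2.241.
Power = Φ(δ − 2.241) + Φ(−δ − 2.241) = Φ(-1.061) + Φ(-3.421) = 0.1443 + 0.0003 = 0.1446.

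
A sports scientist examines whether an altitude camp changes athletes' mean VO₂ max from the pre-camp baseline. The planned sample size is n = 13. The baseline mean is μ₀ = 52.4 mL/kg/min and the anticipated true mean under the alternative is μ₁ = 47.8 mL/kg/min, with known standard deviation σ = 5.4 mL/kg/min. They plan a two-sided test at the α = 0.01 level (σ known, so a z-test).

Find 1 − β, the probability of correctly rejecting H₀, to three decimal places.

Power ≈ 0.690

Standardized effect: d = |μ₁ − μ₀| / σ = |47.8 − 52.4| / 5.4 = 0.8519
Noncentrality parameter: δ = d·√n = 0.8519 × √13 = 3.0714
Critical value for a two-sided test at α = 0.01: z_{α/2} = 2.576.
Power = Φ(δ − 2.576) + Φ(−δ − 2.576) = Φ(0.496) + Φ(-5.647) = 0.6899 + 0.0000 = 0.6899.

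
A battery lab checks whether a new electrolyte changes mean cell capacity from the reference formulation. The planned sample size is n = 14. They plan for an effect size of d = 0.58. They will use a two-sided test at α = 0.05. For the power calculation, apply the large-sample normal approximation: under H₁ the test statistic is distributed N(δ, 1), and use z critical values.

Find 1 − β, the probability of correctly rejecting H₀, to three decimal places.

Noncentrality parameter: δ = d·√n = 0.58 × √14 = 2.1702
Critical value for a two-sided test at α = 0.05: z_{α/2} = 1.960.
Power = Φ(δ − 1.960) + Φ(−δ − 1.960) = Φ(0.210) + Φ(-4.130) = 0.5832 + 0.0000 = 0.5833.

Power ≈ 0.583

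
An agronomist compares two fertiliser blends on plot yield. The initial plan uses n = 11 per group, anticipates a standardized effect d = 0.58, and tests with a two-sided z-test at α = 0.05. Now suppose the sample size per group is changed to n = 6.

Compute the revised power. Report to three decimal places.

Power ≈ 0.171

With n = 6 per group: δ = d·√(n/2) = 0.58 × √(6/2) = 1.0046. Critical value z_{0.025} = 1.960.
Revised power = Φ(δ − 1.960) + Φ(−δ − 1.960) = Φ(-0.955) + Φ(-2.965) = 0.1697 + 0.0015 = 0.1712.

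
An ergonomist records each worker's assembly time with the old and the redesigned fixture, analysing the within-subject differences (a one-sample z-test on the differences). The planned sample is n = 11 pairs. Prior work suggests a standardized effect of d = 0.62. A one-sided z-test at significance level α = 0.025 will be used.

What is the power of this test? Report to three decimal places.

Power ≈ 0.538

Noncentrality parameter: δ = d·√n = 0.62 × √11 = 2.0563
Critical value for a one-sided test at α = 0.025: z_α = 1.960.
Power = Φ(δ − 1.960) = Φ(0.096) = 0.5384.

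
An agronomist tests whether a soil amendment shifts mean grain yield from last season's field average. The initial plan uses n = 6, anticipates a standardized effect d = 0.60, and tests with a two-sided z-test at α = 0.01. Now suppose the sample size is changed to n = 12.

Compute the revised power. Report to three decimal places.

With n = 12: δ = d·√n = 0.60 × √12 = 2.0785. Critical value z_{0.005} = 2.576.
Revised power = Φ(δ − 2.576) + Φ(−δ − 2.576) = Φ(-0.497) + Φ(-4.654) = 0.3095 + 0.0000 = 0.3095.

Power ≈ 0.309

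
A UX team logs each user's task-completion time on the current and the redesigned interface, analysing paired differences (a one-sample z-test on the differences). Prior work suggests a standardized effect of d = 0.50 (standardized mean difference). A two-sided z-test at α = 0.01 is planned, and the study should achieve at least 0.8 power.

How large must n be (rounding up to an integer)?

n = 47

Set Φ(δ − 2.576) = 0.8; then δ − 2.576 = Φ⁻¹(0.8) = 0.842, giving δ = 3.417.
(For δ > 0 the lower-tail rejection region contributes negligibly to power, so the one-term inversion is standard.)
δ = d·√n ⇒ n = (δ/d)² = (3.417 / 0.50)² = 46.72.
Round up to the next whole unit.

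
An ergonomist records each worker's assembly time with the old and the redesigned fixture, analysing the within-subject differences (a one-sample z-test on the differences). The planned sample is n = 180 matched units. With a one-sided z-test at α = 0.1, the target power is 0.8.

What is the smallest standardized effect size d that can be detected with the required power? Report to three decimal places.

Required noncentrality: δ = z_{0.1} + z_{0.20} = 1.282 + 0.842 = 2.123.
δ = d·√n ⇒ d = δ/√n = 2.123/√180 = 0.1583.

d ≈ 0.158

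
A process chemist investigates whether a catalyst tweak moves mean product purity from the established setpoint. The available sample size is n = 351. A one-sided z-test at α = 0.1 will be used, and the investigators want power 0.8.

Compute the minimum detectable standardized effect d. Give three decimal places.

d ≈ 0.113

Need Φ(δ − 1.282) = 0.8, so δ = 1.282 + 0.842 = 2.123.
δ = d·√n ⇒ d = δ/√n = 2.123/√351 = 0.1133.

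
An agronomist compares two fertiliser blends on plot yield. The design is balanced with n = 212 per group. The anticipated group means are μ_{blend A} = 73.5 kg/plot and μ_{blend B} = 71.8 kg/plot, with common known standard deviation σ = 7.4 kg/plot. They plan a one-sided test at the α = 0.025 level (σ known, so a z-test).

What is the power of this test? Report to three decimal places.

Standardized effect: d = |μ_{blend A} − μ_{blend B}| / σ = |73.5 − 71.8| / 7.4 = 0.2297
Noncentrality parameter: δ = d·√(n/2) = 0.2297 × √(212/2) = 2.3652
Critical value for a one-sided test at α = 0.025: z_α = 1.960.
Power = Φ(δ − 1.960) = Φ(0.405) = 0.6574.

Power ≈ 0.657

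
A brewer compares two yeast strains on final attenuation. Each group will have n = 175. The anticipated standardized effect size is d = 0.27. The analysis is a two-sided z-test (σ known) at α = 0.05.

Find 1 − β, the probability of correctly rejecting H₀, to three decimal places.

Power ≈ 0.714

Noncentrality parameter: δ = d·√(n/2) = 0.27 × √(175/2) = 2.5256
Two-sided α = 0.05 → critical value z_{0.025} = 1.960.
Power = Φ(δ − 1.960) + Φ(−δ − 1.960) = Φ(0.566) + Φ(-4.486) = 0.7142 + 0.0000 = 0.7142.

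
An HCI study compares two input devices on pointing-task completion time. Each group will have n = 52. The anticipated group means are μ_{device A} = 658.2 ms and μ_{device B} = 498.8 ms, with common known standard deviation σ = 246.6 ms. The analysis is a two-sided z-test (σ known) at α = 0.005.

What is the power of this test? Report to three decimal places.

Standardized effect: d = |μ_{device A} − μ_{device B}| / σ = |658.2 − 498.8| / 246.6 = 0.6464
Noncentrality parameter: δ = d·√(n/2) = 0.6464 × √(52/2) = 3.2960
Critical value for a two-sided test at α = 0.005: z_{α/2} = 2.807.
Power = Φ(δ − 2.807) + Φ(−δ − 2.807) = Φ(0.489) + Φ(-6.103) = 0.6876 + 0.0000 = 0.6876.

Power ≈ 0.688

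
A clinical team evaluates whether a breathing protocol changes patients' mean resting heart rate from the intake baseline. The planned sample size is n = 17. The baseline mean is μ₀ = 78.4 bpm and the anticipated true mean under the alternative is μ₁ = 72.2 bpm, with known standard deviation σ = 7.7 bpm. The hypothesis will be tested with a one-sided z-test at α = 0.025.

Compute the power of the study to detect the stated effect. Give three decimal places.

Power ≈ 0.913

Standardized effect: d = |μ₁ − μ₀| / σ = |72.2 − 78.4| / 7.7 = 0.8052
Noncentrality parameter: λ = d·√n = 0.8052 × √17 = 3.3199
One-sided α = 0.025 → critical value z_{0.025} = 1.960.
Power = P(Z > 1.960 − λ) = Φ(1.360) = 0.9131.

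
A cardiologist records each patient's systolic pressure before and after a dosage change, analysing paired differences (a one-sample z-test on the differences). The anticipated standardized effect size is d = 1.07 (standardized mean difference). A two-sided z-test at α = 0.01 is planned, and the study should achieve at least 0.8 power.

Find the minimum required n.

Set Φ(δ − 2.576) = 0.8; then δ − 2.576 = Φ⁻¹(0.8) = 0.842, giving δ = 3.417.
(Ignoring the negligible lower-tail rejection probability gives the usual closed-form inversion.)
δ = d·√n ⇒ n = (δ/d)² = (3.417 / 1.07)² = 10.20.
Round up to the next whole unit.

n = 11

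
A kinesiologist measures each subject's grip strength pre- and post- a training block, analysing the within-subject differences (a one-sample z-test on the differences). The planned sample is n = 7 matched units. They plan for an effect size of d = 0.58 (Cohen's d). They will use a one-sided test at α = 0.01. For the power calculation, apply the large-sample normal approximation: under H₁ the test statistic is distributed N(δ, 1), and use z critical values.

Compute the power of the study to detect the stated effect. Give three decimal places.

Noncentrality parameter: δ = d·√n = 0.58 × √7 = 1.5345
Critical value for a one-sided test at α = 0.01: z_α = 2.326.
Power = Φ(δ − 2.326) = Φ(-0.792) = 0.2142.

Power ≈ 0.214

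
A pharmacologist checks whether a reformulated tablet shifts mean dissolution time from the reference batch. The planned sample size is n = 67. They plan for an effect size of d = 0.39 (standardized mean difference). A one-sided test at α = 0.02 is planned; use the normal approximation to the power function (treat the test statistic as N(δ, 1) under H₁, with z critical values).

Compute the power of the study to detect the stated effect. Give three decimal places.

Power ≈ 0.873

Noncentrality parameter: δ = d·√n = 0.39 × √67 = 3.1923
Critical value for a one-sided test at α = 0.02: z_α = 2.054.
Power = P(Z > 2.054 − δ) = Φ(1.139) = 0.8726.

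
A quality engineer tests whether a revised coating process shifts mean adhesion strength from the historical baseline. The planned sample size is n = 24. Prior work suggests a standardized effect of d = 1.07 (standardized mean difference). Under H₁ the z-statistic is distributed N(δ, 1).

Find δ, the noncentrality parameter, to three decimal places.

δ = d·√n = 1.07 × √24 = 5.2419

δ ≈ 5.242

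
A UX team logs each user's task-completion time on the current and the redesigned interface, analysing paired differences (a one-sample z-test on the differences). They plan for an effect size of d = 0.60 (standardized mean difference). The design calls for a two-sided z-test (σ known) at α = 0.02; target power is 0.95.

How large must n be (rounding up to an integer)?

n = 44

Set Φ(δ − 2.326) = 0.95; then δ − 2.326 = Φ⁻¹(0.95) = 1.645, giving δ = 3.971.
(The Φ(−δ − z_{α/2}) term is vanishingly small for δ > 0 and is dropped in the standard sample-size formula.)
δ = d·√n ⇒ n = (δ/d)² = (3.971 / 0.60)² = 43.81.
Round up to the next whole unit.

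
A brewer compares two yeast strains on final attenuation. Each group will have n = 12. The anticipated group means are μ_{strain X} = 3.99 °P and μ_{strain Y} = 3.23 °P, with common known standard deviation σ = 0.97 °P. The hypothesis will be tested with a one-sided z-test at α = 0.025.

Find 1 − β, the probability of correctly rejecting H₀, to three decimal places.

Standardized effect: d = |μ_{strain X} − μ_{strain Y}| / σ = |3.99 − 3.23| / 0.97 = 0.7835
Noncentrality parameter: δ = d·√(n/2) = 0.7835 × √(12/2) = 1.9192
One-sided α = 0.025 → critical value z_{0.025} = 1.960.
Power = Φ(δ − 1.960) = Φ(-0.041) = 0.4837.

Power ≈ 0.484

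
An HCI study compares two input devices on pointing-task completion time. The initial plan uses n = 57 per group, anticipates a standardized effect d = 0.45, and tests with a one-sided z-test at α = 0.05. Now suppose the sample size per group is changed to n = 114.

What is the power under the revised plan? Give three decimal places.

With n = 114 per group: δ = d·√(n/2) = 0.45 × √(114/2) = 3.3974. Critical value z_{0.05} = 1.645.
Revised power = P(Z > 1.645 − δ) = Φ(1.753) = 0.9602.

Power ≈ 0.960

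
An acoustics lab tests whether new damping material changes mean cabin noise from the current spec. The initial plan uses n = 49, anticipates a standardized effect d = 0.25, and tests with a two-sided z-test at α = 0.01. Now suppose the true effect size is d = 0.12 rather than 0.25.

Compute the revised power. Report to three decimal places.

Power ≈ 0.042

With d = 0.12: δ = d·√n = 0.12 × √49 = 0.8400. Critical value z_{0.005} = 2.576.
Revised power = Φ(δ − 2.576) + Φ(−δ − 2.576) = Φ(-1.736) + Φ(-3.416) = 0.0413 + 0.0003 = 0.0416.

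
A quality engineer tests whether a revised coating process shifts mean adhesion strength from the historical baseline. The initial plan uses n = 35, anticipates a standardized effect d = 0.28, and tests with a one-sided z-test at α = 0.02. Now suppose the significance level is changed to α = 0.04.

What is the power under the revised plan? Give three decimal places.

δ = d·√n = 0.28 × √35 = 1.6565 (unchanged). New critical value: z_{0.04} = 1.751.
Revised power = P(Z > 1.751 − δ) = Φ(-0.094) = 0.4625.

Power ≈ 0.462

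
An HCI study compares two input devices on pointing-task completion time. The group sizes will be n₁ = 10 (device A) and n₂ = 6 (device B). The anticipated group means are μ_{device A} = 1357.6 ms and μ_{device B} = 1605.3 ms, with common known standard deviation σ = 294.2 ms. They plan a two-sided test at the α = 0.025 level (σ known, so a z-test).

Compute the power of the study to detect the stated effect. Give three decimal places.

Standardized effect: d = |μ_{device A} − μ_{device B}| / σ = |1357.6 − 1605.3| / 294.2 = 0.8419
Noncentrality parameter: δ = d / √(1/n₁ + 1/n₂) = 0.8419 / √(1/10 + 1/6) = 1.6304
Two-sided α = 0.025 → critical value z_{0.0125} = 2.241.
Power = Φ(δ − 2.241) + Φ(−δ − 2.241) = Φ(-0.611) + Φ(-3.872) = 0.2706 + 0.0001 = 0.2707.

Power ≈ 0.271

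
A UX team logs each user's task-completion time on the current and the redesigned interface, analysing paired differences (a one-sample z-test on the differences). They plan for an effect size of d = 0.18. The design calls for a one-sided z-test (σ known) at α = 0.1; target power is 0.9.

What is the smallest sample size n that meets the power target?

For power 0.9 need Φ(δ − z_{0.1}) = 0.9, so δ = z_{0.1} + z_{0.10} = 1.282 + 1.282 = 2.563.
δ = d·√n ⇒ n = (δ/d)² = (2.563 / 0.18)² = 202.76.
Rounding up, n = 203.

n = 203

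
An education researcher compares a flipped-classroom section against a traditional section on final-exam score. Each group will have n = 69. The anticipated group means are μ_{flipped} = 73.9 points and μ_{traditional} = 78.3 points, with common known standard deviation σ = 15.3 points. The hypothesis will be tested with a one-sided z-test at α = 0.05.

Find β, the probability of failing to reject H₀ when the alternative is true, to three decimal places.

β ≈ 0.482

Standardized effect: d = |μ_{flipped} − μ_{traditional}| / σ = |73.9 − 78.3| / 15.3 = 0.2876
Noncentrality parameter: δ = d·√(n/2) = 0.2876 × √(69/2) = 1.6892
One-sided α = 0.05 → critical value z_{0.05} = 1.645.
Power = Φ(δ − 1.645) = Φ(0.044) = 0.5177.
Type II error: β = 1 − power = 1 − 0.5177 = 0.4823.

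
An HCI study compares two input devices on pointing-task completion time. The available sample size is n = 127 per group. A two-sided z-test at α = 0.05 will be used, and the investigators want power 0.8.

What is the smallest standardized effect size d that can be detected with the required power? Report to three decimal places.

d ≈ 0.352

Need Φ(δ − 1.960) = 0.8, so δ = 1.960 + 0.842 = 2.802.
(Lower-tail contribution to power is negligible for δ > 0.)
δ = d·√(n/2) ⇒ d = δ/√(n/2) = 2.802/√(127/2) = 0.3516.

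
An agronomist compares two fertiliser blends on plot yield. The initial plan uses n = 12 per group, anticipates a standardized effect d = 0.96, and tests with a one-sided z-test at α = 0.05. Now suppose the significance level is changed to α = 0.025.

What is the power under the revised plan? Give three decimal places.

Power ≈ 0.652

δ = d·√(n/2) = 0.96 × √(12/2) = 2.3515 (unchanged). New critical value: z_{0.025} = 1.960.
Revised power = P(Z > 1.960 − δ) = Φ(0.392) = 0.6523.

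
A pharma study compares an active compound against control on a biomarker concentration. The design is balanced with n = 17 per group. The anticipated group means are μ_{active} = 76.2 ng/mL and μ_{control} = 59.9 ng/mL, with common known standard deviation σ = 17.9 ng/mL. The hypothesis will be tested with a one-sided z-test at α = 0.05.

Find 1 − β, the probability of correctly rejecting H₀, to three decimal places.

Standardized effect: d = |μ_{active} − μ_{control}| / σ = |76.2 − 59.9| / 17.9 = 0.9106
Noncentrality parameter: λ = d·√(n/2) = 0.9106 × √(17/2) = 2.6549
Critical value for a one-sided test at α = 0.05: z_α = 1.645.
Power = Φ(λ − 1.645) = Φ(1.010) = 0.8438.

Power ≈ 0.844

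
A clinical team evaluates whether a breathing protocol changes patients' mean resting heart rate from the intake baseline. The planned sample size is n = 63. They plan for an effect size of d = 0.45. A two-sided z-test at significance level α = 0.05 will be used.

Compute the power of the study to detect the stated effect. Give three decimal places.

Power ≈ 0.946

Noncentrality parameter: δ = d·√n = 0.45 × √63 = 3.5718
Two-sided α = 0.05 → critical value z_{0.025} = 1.960.
Power = Φ(δ − 1.960) + Φ(−δ − 1.960) = Φ(1.612) + Φ(-5.532) = 0.9465 + 0.0000 = 0.9465.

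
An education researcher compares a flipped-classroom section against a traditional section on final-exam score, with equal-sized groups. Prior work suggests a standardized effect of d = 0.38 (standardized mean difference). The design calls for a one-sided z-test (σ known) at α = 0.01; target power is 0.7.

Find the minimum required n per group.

n = 113 per group

Set Φ(δ − 2.326) = 0.7; then δ − 2.326 = Φ⁻¹(0.7) = 0.524, giving δ = 2.851.
δ = d·√(n/2) ⇒ n = 2(δ/d)² = 2 × (2.851 / 0.38)² = 112.56.
Round up to the next whole unit.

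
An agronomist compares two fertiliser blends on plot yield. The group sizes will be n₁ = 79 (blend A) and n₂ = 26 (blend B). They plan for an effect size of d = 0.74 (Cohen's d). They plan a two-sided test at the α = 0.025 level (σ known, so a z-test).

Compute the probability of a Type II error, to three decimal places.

Noncentrality parameter: δ = d / √(1/n₁ + 1/n₂) = 0.74 / √(1/79 + 1/26) = 3.2729
Critical value for a two-sided test at α = 0.025: z_{α/2} = 2.241.
Power = Φ(δ − 2.241) + Φ(−δ − 2.241) = Φ(1.032) + Φ(-5.514) = 0.8489 + 0.0000 = 0.8489.
Type II error: β = 1 − power = 1 − 0.8489 = 0.1511.

β ≈ 0.151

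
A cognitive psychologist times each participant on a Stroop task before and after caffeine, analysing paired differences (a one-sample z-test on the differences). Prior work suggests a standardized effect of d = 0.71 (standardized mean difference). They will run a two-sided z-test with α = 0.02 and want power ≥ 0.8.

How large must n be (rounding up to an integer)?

n = 20

For power 0.8 need Φ(δ − z_{0.01}) = 0.8, so δ = z_{0.01} + z_{0.20} = 2.326 + 0.842 = 3.168.
(For δ > 0 the lower-tail rejection region contributes negligibly to power, so the one-term inversion is standard.)
δ = d·√n ⇒ n = (δ/d)² = (3.168 / 0.71)² = 19.91.
Rounding up, n = 20.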